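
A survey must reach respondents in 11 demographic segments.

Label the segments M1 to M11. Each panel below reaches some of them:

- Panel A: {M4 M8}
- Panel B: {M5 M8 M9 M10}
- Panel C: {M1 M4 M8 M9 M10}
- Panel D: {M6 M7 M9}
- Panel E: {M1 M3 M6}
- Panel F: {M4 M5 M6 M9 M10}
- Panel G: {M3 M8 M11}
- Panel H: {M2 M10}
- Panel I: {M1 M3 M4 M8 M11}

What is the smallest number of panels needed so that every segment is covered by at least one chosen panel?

Take {B, D, H, I}. Their union is {M1, M2, M3, M4, M5, M6, M7, M8, M9, M10, M11}, which is all 11 segments.
No 3 of the 9 panels cover everything (all 84 combinations miss at least one segment), so 4 is optimal.

4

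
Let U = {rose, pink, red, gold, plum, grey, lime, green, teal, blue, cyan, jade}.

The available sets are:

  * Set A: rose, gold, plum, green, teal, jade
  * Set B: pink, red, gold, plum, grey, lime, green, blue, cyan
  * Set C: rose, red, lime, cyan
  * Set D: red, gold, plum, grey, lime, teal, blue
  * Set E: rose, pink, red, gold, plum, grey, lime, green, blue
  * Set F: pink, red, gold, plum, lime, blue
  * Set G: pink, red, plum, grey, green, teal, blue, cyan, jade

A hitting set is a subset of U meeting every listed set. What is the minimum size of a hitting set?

2

Take H = {red, green}. Each listed set contains at least one of these, so H is a hitting set of size 2.
No single item lies in every set, so at least 2 are needed and 2 is optimal.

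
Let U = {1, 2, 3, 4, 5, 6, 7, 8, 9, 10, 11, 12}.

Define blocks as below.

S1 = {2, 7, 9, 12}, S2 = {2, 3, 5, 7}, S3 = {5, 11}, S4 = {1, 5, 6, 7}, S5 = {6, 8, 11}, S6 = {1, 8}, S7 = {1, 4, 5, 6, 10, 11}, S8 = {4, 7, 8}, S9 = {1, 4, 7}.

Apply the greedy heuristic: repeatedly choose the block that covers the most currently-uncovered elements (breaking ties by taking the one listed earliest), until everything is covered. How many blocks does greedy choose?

4

Greedy: pick S7 (covers 6 new) → pick S1 (covers 4 new) → pick S2 (covers 1 new) → pick S5 (covers 1 new). Total picks: 4.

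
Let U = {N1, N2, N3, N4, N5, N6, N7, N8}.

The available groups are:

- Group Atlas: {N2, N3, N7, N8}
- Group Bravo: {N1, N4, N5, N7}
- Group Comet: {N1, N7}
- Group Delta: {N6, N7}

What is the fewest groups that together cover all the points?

Atlas, Bravo, and Delta cover everything between them: the union {N1, N2, N3, N4, N5, N6, N7, N8} is all of U.
Only Atlas contains N2, so Atlas is forced; the remaining 4 points need at least 2 more groups (each remaining group adds at most 3) — so at least 3 groups are needed, and 3 is optimal.

3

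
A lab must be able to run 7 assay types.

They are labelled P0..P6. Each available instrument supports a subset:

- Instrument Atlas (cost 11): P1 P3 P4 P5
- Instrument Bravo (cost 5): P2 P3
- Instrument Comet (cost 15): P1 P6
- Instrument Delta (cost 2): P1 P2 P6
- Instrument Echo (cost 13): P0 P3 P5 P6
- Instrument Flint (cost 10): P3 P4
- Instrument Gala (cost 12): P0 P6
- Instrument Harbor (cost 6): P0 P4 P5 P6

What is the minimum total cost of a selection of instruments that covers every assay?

Bravo, Delta, Harbor together cover every assay (Bravo ∪ Delta ∪ Harbor = {P0, P1, P2, P3, P4, P5, P6}); total cost 5 + 2 + 6 = 13.
No covering selection has total cost below 13.

13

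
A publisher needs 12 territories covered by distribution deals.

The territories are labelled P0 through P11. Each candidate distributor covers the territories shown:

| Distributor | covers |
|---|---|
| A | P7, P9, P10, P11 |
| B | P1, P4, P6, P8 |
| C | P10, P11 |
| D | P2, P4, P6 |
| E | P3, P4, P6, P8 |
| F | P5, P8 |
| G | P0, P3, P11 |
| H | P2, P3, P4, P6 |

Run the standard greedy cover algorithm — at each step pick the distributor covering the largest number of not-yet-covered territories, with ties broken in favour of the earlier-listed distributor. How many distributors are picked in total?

5

Greedy: pick A (covers 4 new) → pick B (covers 4 new) → pick G (covers 2 new) → pick D (covers 1 new) → pick F (covers 1 new). Total picks: 5.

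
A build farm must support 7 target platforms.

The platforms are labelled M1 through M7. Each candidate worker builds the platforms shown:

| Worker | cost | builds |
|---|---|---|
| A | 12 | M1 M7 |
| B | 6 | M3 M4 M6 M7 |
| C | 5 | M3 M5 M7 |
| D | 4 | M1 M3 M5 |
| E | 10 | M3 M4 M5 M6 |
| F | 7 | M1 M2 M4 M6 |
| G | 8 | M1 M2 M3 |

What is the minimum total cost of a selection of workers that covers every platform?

C, F together cover every platform (C ∪ F = {M1, M2, M3, M4, M5, M6, M7}); total cost 5 + 7 = 12.
The greedy pick D, B, F costs 17; no covering selection beats 12.

12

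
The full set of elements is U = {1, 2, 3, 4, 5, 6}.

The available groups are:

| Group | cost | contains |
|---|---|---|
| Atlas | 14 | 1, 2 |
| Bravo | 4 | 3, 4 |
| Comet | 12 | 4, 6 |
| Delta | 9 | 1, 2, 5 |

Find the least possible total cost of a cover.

25

Bravo, Comet, Delta together cover every element (Bravo ∪ Comet ∪ Delta = {1, 2, 3, 4, 5, 6}); total cost 4 + 12 + 9 = 25.
No covering selection has total cost below 25.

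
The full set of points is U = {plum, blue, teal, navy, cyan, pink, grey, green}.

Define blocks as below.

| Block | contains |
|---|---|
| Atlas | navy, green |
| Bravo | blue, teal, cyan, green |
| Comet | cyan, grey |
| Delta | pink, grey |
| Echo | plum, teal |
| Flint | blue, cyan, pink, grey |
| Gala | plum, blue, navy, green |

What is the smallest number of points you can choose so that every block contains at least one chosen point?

H = {teal, grey, green} meets every block (each contains at least one member of H), and |H| = 3.
The blocks Atlas, Echo, Flint are pairwise disjoint, so any hitting set needs a separate point for each — at least 3. Hence 3 is optimal.

3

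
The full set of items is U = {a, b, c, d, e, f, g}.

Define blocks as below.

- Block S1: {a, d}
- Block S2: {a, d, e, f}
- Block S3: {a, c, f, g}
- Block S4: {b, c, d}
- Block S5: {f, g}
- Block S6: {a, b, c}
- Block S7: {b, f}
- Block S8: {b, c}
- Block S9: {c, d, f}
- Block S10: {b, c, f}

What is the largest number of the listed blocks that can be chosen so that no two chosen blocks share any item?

S1, S5, S8 are pairwise disjoint (S1={a,d}; S5={f,g}; S8={b,c}).
Every remaining block overlaps one of these, and no 4 of the listed blocks are pairwise disjoint, so 3 is the maximum.

3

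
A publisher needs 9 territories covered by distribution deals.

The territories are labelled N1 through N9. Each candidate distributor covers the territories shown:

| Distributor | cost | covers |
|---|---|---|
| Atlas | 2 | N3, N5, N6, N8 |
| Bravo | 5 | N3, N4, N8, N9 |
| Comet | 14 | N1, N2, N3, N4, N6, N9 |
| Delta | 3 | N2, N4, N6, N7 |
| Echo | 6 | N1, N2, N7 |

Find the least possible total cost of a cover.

13

Atlas, Bravo, Echo together cover every territory (Atlas ∪ Bravo ∪ Echo = {N1, N2, N3, N4, N5, N6, N7, N8, N9}); total cost 2 + 5 + 6 = 13.
The greedy pick Atlas, Delta, Bravo, Echo costs 16; no covering selection beats 13.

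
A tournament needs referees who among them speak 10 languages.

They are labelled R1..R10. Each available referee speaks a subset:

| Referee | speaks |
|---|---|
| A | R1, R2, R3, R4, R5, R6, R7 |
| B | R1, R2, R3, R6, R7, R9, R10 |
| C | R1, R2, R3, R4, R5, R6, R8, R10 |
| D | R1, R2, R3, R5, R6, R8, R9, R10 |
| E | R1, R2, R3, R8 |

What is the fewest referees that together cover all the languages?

B and C together: B ∪ C = {R1, R2, R3, R4, R5, R6, R7, R8, R9, R10} — every language is covered.
No single referee has all 10 languages (the largest, C, has 8), so 2 is optimal.

2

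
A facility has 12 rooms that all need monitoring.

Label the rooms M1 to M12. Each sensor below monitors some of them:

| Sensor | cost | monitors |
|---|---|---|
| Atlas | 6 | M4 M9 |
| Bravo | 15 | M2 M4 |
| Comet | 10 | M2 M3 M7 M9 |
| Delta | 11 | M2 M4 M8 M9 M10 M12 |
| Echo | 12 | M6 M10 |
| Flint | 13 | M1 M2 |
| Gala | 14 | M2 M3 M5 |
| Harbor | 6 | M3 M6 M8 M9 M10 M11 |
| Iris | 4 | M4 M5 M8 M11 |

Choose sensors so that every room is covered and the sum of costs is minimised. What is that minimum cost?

44

Comet, Delta, Flint, Harbor, Iris together cover every room (Comet ∪ Delta ∪ Flint ∪ Harbor ∪ Iris = {M1, M2, M3, M4, M5, M6, M7, M8, M9, M10, M11, M12}); total cost 10 + 11 + 13 + 6 + 4 = 44.
No covering selection has total cost below 44.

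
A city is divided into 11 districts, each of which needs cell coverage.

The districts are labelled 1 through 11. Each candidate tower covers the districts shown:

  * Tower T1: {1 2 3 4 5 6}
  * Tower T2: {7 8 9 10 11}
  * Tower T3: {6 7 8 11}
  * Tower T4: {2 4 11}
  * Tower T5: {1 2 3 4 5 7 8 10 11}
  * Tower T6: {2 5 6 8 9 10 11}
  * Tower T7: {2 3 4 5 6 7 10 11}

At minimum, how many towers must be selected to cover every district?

T1 and T2 together: T1 ∪ T2 = {1, 2, 3, 4, 5, 6, 7, 8, 9, 10, 11} — every district is covered.
No single tower has all 11 districts (the largest, T5, has 9), so 2 is optimal.

2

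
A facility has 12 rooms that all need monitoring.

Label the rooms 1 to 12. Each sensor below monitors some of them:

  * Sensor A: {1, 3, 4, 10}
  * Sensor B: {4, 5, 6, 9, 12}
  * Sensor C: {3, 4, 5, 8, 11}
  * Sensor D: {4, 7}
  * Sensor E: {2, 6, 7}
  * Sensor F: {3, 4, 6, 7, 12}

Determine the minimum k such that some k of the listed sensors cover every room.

A and B and C and E together: A ∪ B ∪ C ∪ E = {1, 2, 3, 4, 5, 6, 7, 8, 9, 10, 11, 12} — every room is covered.
Only C contains 8, so C is forced; the remaining 7 rooms need at least 3 more sensors (each remaining sensor adds at most 3) — so at least 4 sensors are needed, and 4 is optimal.

4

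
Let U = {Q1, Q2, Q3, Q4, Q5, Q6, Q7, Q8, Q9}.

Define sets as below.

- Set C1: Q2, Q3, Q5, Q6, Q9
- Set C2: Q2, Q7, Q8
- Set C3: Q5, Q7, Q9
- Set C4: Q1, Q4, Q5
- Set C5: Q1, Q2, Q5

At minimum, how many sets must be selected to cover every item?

Take {C1, C2, C4}. Their union is {Q1, Q2, Q3, Q4, Q5, Q6, Q7, Q8, Q9}, which is all 9 items.
Only C1 contains Q3, so C1 is forced; the remaining 4 items need at least 2 more sets (each remaining set adds at most 2) — so at least 3 sets are needed, and 3 is optimal.

3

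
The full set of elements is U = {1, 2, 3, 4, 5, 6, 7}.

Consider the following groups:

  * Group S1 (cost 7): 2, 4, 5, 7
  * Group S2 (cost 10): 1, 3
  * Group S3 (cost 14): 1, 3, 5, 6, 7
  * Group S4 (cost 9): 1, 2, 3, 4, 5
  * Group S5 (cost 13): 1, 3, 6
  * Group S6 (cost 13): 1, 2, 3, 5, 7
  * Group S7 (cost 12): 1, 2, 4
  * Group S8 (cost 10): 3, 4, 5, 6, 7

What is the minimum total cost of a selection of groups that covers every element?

19

S4, S8 together cover every element (S4 ∪ S8 = {1, 2, 3, 4, 5, 6, 7}); total cost 9 + 10 = 19.
The greedy pick S1, S5 costs 20; no covering selection beats 19.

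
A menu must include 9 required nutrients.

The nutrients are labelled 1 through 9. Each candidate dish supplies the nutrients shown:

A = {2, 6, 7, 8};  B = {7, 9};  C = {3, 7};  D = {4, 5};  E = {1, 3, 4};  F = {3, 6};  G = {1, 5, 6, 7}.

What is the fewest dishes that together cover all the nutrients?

A and B and E and G together: A ∪ B ∪ E ∪ G = {1, 2, 3, 4, 5, 6, 7, 8, 9} — every nutrient is covered.
Only B contains 9, so B is forced; the remaining 7 nutrients need at least 3 more dishes (each remaining dish adds at most 3) — so at least 4 dishes are needed, and 4 is optimal.

4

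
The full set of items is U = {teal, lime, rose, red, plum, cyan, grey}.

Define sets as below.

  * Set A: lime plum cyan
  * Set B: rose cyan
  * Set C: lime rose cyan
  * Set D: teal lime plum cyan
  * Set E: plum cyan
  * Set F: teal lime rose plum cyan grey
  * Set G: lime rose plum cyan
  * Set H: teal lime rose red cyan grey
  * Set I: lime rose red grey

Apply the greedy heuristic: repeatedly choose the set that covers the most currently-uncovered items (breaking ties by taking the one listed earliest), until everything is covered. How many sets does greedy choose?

2

Greedy: pick F (covers 6 new) → pick H (covers 1 new). Total picks: 2.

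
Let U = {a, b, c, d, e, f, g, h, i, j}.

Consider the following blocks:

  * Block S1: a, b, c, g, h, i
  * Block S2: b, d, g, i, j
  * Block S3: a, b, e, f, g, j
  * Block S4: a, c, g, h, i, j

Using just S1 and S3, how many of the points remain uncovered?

Union of S1, S3 = {a, b, c, e, f, g, h, i, j}.
Not covered: d — 1 point.

1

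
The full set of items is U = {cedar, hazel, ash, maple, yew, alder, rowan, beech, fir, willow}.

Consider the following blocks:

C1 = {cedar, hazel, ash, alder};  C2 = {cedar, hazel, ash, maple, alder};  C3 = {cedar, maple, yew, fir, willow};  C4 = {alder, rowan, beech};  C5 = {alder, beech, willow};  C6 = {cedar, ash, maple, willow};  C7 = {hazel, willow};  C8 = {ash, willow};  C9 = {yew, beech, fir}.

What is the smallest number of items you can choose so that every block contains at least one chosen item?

Take H = {alder, fir, willow}. Each listed block contains at least one of these, so H is a hitting set of size 3.
No choice of 2 items meets every block, so 3 is the minimum.

3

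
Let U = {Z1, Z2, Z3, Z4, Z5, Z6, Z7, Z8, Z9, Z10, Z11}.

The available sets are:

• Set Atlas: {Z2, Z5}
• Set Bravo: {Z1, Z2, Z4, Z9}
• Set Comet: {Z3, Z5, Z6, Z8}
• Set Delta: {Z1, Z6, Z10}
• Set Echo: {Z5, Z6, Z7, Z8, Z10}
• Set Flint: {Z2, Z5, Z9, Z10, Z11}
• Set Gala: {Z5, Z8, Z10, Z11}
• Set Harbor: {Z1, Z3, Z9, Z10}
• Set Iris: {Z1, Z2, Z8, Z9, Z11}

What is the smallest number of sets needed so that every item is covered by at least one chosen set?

Bravo and Comet and Echo and Flint together: Bravo ∪ Comet ∪ Echo ∪ Flint = {Z1, Z2, Z3, Z4, Z5, Z6, Z7, Z8, Z9, Z10, Z11} — every item is covered.
No 3 of the 9 sets cover everything (all 84 combinations miss at least one item), so 4 is optimal.

4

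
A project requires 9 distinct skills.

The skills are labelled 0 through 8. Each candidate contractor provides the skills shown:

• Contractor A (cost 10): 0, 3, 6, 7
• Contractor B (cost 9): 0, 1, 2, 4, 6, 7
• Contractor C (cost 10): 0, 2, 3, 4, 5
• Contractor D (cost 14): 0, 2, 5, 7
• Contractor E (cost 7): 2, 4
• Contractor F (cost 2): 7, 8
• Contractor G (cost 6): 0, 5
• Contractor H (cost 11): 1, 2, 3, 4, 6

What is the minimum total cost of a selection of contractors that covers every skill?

F, G, H together cover every skill (F ∪ G ∪ H = {0, 1, 2, 3, 4, 5, 6, 7, 8}); total cost 2 + 6 + 11 = 19.
The greedy pick F, B, C costs 21; no covering selection beats 19.

19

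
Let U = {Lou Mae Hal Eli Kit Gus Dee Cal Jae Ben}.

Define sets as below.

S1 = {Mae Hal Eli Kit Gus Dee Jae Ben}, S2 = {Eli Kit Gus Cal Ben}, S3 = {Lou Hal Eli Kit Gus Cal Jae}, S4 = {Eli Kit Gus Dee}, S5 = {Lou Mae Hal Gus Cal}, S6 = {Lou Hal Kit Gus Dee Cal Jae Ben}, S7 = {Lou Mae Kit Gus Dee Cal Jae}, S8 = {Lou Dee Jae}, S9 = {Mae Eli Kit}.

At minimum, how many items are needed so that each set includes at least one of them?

2

H = {Lou, Eli} meets every set (each contains at least one member of H), and |H| = 2.
The sets S8, S9 are pairwise disjoint, so any hitting set needs a separate item for each — at least 2. Hence 2 is optimal.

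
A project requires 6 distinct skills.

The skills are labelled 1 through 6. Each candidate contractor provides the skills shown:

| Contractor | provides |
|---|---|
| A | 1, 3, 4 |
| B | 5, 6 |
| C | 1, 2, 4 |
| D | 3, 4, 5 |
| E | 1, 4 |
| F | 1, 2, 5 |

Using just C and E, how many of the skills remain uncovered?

Union of C, E = {1, 2, 4}.
Not covered: 3, 5, 6 — 3 skills.

3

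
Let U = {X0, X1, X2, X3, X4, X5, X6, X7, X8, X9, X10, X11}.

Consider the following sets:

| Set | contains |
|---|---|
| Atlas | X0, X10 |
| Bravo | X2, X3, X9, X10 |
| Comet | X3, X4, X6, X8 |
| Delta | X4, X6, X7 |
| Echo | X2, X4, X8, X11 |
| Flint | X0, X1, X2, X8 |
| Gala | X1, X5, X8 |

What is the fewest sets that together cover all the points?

Bravo and Delta and Echo and Flint and Gala together: Bravo ∪ Delta ∪ Echo ∪ Flint ∪ Gala = {X0, X1, X2, X3, X4, X5, X6, X7, X8, X9, X10, X11} — every point is covered.
No 4 of the 7 sets cover everything (all 35 combinations miss at least one point), so 5 is optimal.

5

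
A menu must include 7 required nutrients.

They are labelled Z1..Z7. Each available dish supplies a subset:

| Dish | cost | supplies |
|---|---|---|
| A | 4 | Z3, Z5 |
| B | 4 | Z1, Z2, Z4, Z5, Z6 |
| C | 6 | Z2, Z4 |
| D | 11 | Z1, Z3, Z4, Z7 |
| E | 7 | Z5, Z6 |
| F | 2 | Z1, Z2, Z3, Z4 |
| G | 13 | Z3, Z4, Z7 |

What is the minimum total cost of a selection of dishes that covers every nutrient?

B, D together cover every nutrient (B ∪ D = {Z1, Z2, Z3, Z4, Z5, Z6, Z7}); total cost 4 + 11 = 15.
The greedy pick F, B, D costs 17; no covering selection beats 15.

15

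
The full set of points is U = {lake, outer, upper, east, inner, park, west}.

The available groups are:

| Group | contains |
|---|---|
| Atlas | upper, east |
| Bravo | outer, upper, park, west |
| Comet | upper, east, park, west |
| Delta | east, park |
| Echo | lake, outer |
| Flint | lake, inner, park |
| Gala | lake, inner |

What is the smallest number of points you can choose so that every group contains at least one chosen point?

Take H = {lake, upper, east}. Each listed group contains at least one of these, so H is a hitting set of size 3.
No choice of 2 points meets every group, so 3 is the minimum.

3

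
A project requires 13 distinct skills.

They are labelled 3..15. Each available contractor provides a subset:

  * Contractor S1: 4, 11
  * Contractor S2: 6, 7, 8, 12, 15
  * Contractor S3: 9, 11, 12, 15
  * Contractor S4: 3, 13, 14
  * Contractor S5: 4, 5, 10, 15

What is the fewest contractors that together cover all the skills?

4

S2 and S3 and S4 and S5 together: S2 ∪ S3 ∪ S4 ∪ S5 = {3, 4, 5, 6, 7, 8, 9, 10, 11, 12, 13, 14, 15} — every skill is covered.
Only S5 contains 5, so S5 is forced; the remaining 9 skills need at least 3 more contractors (each remaining contractor adds at most 4) — so at least 4 contractors are needed, and 4 is optimal.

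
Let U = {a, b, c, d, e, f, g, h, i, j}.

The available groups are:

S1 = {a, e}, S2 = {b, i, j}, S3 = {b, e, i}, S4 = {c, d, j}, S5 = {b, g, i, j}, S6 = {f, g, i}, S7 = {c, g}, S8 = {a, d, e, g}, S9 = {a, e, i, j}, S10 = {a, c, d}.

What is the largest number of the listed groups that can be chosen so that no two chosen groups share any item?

S1, S2, S7 are pairwise disjoint (S1={a,e}; S2={b,i,j}; S7={c,g}).
Every remaining group overlaps one of these, and no 4 of the listed groups are pairwise disjoint, so 3 is the maximum.

3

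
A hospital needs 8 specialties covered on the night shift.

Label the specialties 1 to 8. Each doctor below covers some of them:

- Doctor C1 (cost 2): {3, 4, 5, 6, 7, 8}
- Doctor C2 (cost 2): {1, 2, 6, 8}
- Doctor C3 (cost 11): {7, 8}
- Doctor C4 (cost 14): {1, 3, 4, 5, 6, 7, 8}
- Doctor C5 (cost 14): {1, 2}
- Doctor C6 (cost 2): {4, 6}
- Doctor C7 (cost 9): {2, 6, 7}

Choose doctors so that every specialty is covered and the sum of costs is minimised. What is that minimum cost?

4

C1, C2 together cover every specialty (C1 ∪ C2 = {1, 2, 3, 4, 5, 6, 7, 8}); total cost 2 + 2 = 4.
No covering selection has total cost below 4.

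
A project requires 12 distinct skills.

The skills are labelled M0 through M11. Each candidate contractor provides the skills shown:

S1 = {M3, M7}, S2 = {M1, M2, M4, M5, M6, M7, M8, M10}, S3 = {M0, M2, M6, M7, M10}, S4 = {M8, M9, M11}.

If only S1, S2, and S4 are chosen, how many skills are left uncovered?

1

Union of S1, S2, S4 = {M1, M2, M3, M4, M5, M6, M7, M8, M9, M10, M11}.
Not covered: M0 — 1 skill.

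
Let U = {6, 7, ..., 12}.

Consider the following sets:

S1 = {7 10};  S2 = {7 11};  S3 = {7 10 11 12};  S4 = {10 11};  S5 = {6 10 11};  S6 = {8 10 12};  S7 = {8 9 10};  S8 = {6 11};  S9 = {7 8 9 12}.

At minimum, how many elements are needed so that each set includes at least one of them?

3

Take H = {7, 10, 11}. Each listed set contains at least one of these, so H is a hitting set of size 3.
No choice of 2 elements meets every set, so 3 is the minimum.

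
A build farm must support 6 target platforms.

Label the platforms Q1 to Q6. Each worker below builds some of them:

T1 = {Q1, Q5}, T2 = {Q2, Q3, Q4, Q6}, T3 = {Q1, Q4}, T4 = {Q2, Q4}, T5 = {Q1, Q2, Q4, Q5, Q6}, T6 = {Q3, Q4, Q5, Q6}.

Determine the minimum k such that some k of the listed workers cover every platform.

Take {T5, T6}. Their union is {Q1, Q2, Q3, Q4, Q5, Q6}, which is all 6 platforms.
No single worker has all 6 platforms (the largest, T5, has 5), so 2 is optimal.

2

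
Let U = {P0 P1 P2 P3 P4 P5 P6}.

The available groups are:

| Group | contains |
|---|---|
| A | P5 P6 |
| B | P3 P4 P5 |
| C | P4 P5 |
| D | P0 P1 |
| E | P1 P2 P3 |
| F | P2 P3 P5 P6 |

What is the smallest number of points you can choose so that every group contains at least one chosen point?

The 2 points {P1, P5} hit every group.
The groups A, E are pairwise disjoint, so any hitting set needs a separate point for each — at least 2. Hence 2 is optimal.

2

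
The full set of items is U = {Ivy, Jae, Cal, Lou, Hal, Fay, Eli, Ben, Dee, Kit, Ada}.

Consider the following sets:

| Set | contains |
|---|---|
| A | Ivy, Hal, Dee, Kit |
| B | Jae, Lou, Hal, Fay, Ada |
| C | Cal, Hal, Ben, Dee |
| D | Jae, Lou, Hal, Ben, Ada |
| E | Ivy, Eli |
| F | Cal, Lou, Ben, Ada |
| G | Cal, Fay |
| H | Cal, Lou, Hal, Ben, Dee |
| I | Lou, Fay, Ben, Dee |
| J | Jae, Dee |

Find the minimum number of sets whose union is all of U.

Take {A, D, E, G}. Their union is {Ivy, Jae, Cal, Lou, Hal, Fay, Eli, Ben, Dee, Kit, Ada}, which is all 11 items.
No 3 of the 10 sets cover everything (all 120 combinations miss at least one item), so 4 is optimal.

4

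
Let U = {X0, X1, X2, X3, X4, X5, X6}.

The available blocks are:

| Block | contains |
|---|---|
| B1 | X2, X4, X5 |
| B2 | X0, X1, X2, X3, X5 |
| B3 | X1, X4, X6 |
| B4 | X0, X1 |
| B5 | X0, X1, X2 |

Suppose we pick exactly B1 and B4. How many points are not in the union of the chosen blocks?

2

Union of B1, B4 = {X0, X1, X2, X4, X5}.
Not covered: X3, X6 — 2 points.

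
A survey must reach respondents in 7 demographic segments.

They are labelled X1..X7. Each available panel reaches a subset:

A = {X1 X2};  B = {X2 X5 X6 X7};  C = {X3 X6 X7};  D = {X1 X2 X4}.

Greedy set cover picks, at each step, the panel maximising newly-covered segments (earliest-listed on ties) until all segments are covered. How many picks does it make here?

3

Greedy: pick B (covers 4 new) → pick D (covers 2 new) → pick C (covers 1 new). Total picks: 3.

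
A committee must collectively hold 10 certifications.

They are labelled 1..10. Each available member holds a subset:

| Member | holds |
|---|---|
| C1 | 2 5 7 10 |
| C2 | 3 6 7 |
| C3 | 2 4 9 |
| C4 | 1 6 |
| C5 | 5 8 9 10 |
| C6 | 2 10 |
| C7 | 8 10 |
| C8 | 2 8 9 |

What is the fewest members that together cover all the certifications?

C2 and C3 and C4 and C5 together: C2 ∪ C3 ∪ C4 ∪ C5 = {1, 2, 3, 4, 5, 6, 7, 8, 9, 10} — every certification is covered.
Only C3 contains 4, so C3 is forced; the remaining 7 certifications need at least 3 more members (each remaining member adds at most 3) — so at least 4 members are needed, and 4 is optimal.

4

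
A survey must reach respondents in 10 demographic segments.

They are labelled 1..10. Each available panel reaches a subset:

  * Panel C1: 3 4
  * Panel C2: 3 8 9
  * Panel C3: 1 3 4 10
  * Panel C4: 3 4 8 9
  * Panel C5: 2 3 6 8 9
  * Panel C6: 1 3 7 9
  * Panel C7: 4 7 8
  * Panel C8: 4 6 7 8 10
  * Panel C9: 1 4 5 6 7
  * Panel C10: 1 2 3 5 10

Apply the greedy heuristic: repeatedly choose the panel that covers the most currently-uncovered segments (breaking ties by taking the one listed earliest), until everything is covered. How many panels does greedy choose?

Greedy: pick C5 (covers 5 new) → pick C9 (covers 4 new) → pick C3 (covers 1 new). Total picks: 3.

3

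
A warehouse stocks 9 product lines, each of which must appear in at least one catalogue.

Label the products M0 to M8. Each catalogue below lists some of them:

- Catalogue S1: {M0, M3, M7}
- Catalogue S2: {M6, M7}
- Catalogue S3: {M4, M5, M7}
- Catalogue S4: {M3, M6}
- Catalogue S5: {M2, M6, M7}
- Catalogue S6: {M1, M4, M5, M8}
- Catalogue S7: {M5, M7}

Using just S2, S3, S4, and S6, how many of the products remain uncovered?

Union of S2, S3, S4, S6 = {M1, M3, M4, M5, M6, M7, M8}.
Not covered: M0, M2 — 2 products.

2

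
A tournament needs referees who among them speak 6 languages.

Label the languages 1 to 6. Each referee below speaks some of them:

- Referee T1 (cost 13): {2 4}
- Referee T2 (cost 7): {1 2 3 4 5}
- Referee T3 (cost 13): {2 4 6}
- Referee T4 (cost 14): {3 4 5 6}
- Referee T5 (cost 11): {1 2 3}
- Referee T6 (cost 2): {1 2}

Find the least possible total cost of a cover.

16

T4, T6 together cover every language (T4 ∪ T6 = {1, 2, 3, 4, 5, 6}); total cost 14 + 2 = 16.
The greedy pick T6, T2, T3 costs 22; no covering selection beats 16.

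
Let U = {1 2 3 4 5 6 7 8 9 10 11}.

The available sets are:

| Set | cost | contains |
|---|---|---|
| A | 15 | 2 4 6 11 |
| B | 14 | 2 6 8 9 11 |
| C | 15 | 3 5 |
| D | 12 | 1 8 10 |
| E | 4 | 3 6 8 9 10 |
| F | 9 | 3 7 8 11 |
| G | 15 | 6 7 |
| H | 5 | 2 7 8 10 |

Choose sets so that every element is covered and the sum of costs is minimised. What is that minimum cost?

51

A, C, D, E, H together cover every element (A ∪ C ∪ D ∪ E ∪ H = {1, 2, 3, 4, 5, 6, 7, 8, 9, 10, 11}); total cost 15 + 15 + 12 + 4 + 5 = 51.
No covering selection has total cost below 51.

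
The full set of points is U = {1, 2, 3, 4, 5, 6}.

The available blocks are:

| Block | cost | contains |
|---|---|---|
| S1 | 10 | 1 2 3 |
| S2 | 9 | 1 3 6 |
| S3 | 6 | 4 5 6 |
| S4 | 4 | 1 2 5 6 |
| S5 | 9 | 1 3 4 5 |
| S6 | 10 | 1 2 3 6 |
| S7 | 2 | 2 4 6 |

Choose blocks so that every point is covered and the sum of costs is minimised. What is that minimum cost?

11

S5, S7 together cover every point (S5 ∪ S7 = {1, 2, 3, 4, 5, 6}); total cost 9 + 2 = 11.
The greedy pick S7, S4, S2 costs 15; no covering selection beats 11.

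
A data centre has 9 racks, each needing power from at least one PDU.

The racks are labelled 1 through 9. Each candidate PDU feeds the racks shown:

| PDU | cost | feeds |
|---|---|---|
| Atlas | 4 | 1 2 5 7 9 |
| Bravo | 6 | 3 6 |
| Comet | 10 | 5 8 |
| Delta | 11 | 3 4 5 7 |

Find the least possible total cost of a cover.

Atlas, Bravo, Comet, Delta together cover every rack (Atlas ∪ Bravo ∪ Comet ∪ Delta = {1, 2, 3, 4, 5, 6, 7, 8, 9}); total cost 4 + 6 + 10 + 11 = 31.
No covering selection has total cost below 31.

31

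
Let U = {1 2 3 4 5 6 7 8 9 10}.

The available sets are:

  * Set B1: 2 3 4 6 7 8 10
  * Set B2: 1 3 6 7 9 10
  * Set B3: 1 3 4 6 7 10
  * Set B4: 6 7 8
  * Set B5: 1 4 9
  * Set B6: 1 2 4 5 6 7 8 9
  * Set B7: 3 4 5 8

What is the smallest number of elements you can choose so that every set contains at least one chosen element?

2

The 2 elements {4, 6} hit every set.
The sets B4, B5 are pairwise disjoint, so any hitting set needs a separate element for each — at least 2. Hence 2 is optimal.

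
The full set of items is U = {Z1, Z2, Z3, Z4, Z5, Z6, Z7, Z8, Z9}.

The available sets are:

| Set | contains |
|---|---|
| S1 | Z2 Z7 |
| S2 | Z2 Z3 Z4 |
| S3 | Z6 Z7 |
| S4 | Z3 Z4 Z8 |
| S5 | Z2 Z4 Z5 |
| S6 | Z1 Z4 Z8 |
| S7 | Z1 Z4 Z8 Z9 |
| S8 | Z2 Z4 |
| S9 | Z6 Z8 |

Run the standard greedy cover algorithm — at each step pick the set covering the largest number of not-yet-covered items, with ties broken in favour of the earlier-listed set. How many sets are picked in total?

5

Greedy: pick S7 (covers 4 new) → pick S1 (covers 2 new) → pick S2 (covers 1 new) → pick S3 (covers 1 new) → pick S5 (covers 1 new). Total picks: 5.
(The true minimum cover uses only 4 sets, so greedy is not optimal here.)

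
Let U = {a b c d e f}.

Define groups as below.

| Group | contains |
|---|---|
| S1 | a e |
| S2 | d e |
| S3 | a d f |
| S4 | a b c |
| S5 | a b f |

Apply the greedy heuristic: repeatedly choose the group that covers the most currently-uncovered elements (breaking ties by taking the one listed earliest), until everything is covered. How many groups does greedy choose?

Greedy: pick S3 (covers 3 new) → pick S4 (covers 2 new) → pick S1 (covers 1 new). Total picks: 3.

3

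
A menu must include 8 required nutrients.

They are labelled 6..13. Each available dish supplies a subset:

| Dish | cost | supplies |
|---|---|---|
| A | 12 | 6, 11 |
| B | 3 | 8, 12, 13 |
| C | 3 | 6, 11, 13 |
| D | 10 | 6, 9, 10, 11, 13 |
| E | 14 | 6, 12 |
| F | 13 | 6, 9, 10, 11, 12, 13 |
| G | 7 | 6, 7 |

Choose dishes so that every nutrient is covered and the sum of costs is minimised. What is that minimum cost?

20

B, D, G together cover every nutrient (B ∪ D ∪ G = {6, 7, 8, 9, 10, 11, 12, 13}); total cost 3 + 10 + 7 = 20.
The greedy pick B, C, D, G costs 23; no covering selection beats 20.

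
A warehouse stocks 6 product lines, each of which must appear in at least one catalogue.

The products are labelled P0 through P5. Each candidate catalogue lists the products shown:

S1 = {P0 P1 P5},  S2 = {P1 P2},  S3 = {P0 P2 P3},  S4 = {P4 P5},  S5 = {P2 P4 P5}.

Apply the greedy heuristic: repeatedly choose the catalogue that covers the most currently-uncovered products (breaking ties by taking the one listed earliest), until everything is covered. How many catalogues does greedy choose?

3

Greedy: pick S1 (covers 3 new) → pick S3 (covers 2 new) → pick S4 (covers 1 new). Total picks: 3.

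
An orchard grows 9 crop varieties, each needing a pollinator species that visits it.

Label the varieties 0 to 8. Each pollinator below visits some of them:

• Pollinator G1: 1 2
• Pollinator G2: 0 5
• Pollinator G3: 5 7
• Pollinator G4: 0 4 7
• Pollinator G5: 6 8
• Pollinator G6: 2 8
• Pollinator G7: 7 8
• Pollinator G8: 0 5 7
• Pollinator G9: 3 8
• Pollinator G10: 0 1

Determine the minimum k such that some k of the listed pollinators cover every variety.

Take {G1, G4, G5, G8, G9}. Their union is {0, 1, 2, 3, 4, 5, 6, 7, 8}, which is all 9 varieties.
No 4 of the 10 pollinators cover everything (all 210 combinations miss at least one variety), so 5 is optimal.

5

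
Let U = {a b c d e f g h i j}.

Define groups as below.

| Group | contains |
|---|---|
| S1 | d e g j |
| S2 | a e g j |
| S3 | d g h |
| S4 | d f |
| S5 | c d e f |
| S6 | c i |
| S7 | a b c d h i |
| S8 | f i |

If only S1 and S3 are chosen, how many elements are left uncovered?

5

Union of S1, S3 = {d, e, g, h, j}.
Not covered: a, b, c, f, i — 5 elements.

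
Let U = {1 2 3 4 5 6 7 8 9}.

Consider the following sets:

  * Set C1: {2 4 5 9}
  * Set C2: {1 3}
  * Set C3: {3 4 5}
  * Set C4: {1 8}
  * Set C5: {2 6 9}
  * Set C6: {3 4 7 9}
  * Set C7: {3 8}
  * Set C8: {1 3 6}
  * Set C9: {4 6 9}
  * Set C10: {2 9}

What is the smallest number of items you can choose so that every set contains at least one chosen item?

The 3 items {1, 3, 9} hit every set.
The sets C3, C4, C5 are pairwise disjoint, so any hitting set needs a separate item for each — at least 3. Hence 3 is optimal.

3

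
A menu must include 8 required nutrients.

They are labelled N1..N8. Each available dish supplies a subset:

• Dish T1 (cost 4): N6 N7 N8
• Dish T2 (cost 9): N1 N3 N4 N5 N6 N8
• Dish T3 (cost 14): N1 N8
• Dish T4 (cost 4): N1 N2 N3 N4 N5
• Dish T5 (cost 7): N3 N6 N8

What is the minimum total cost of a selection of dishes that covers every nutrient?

T1, T4 together cover every nutrient (T1 ∪ T4 = {N1, N2, N3, N4, N5, N6, N7, N8}); total cost 4 + 4 = 8.
No covering selection has total cost below 8.

8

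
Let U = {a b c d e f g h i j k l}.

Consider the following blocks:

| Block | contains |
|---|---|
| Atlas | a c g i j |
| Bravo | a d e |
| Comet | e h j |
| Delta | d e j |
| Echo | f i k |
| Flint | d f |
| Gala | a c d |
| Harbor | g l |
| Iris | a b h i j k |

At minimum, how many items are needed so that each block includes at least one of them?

T = {d, g, h, k} meets every block (each contains at least one member of T), and |T| = 4.
The blocks Comet, Echo, Gala, Harbor are pairwise disjoint, so any hitting set needs a separate item for each — at least 4. Hence 4 is optimal.

4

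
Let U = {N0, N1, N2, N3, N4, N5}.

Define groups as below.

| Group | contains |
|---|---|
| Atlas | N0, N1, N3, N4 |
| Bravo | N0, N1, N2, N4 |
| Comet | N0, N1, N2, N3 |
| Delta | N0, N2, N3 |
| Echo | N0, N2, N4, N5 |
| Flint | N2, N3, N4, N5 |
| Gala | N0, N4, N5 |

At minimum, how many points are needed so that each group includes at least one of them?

The 2 points {N0, N5} hit every group.
No single point lies in every group, so at least 2 are needed and 2 is optimal.

2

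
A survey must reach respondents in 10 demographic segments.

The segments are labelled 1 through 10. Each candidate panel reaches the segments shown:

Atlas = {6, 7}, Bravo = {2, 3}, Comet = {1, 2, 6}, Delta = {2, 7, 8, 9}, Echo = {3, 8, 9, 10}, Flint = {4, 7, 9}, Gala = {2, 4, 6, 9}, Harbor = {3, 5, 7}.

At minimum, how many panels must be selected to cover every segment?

4

Take {Comet, Echo, Flint, Harbor}. Their union is {1, 2, 3, 4, 5, 6, 7, 8, 9, 10}, which is all 10 segments.
No 3 of the 8 panels cover everything (all 56 combinations miss at least one segment), so 4 is optimal.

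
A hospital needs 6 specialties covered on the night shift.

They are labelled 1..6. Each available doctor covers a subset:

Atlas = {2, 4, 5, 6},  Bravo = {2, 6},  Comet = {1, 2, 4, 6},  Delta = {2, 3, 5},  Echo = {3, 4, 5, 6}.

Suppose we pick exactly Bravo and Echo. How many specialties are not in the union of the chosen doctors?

1

Union of Bravo, Echo = {2, 3, 4, 5, 6}.
Not covered: 1 — 1 specialty.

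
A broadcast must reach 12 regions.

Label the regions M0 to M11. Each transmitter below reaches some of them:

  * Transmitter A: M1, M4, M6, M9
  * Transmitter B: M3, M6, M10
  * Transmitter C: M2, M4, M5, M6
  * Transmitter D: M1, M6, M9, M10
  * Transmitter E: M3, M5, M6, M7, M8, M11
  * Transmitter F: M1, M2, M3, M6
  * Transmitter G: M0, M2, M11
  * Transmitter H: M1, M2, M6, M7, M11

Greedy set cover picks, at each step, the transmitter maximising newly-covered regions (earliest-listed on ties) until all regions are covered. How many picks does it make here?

Greedy: pick E (covers 6 new) → pick A (covers 3 new) → pick G (covers 2 new) → pick B (covers 1 new). Total picks: 4.

4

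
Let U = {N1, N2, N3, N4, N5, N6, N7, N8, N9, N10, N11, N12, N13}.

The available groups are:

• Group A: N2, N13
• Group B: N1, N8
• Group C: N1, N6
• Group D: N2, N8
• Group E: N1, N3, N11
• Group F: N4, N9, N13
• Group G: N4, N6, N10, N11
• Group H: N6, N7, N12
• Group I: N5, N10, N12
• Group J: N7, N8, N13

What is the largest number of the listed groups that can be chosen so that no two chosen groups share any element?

D, E, F, H are pairwise disjoint (D={N2,N8}; E={N1,N3,N11}; F={N4,N9,N13}; H={N6,N7,N12}).
Every remaining group overlaps one of these, and no 5 of the listed groups are pairwise disjoint, so 4 is the maximum.

4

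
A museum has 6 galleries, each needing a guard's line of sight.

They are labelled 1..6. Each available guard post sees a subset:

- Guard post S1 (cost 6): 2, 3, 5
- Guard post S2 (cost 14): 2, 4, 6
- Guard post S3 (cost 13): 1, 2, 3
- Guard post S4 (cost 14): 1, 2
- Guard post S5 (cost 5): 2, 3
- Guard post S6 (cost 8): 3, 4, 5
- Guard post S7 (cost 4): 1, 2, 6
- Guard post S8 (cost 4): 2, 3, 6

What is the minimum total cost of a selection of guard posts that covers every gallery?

12

S6, S7 together cover every gallery (S6 ∪ S7 = {1, 2, 3, 4, 5, 6}); total cost 8 + 4 = 12.
No covering selection has total cost below 12.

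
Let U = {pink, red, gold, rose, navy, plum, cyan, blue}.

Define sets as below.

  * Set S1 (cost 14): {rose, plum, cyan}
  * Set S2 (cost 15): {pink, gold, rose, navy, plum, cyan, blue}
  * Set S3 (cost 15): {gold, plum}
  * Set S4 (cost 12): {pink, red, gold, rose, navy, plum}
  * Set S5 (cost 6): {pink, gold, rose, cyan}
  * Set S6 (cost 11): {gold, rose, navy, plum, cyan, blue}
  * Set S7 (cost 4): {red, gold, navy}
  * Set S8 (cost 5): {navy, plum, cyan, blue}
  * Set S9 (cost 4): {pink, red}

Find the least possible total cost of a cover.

S6, S9 together cover every element (S6 ∪ S9 = {pink, red, gold, rose, navy, plum, cyan, blue}); total cost 11 + 4 = 15.
No covering selection has total cost below 15.

15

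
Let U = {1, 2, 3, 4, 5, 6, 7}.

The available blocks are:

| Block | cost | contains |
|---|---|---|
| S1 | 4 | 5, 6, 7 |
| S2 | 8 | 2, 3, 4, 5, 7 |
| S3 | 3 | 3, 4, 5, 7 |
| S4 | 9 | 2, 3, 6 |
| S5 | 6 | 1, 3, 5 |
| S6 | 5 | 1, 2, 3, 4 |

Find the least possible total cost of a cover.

9

S1, S6 together cover every point (S1 ∪ S6 = {1, 2, 3, 4, 5, 6, 7}); total cost 4 + 5 = 9.
The greedy pick S3, S6, S1 costs 12; no covering selection beats 9.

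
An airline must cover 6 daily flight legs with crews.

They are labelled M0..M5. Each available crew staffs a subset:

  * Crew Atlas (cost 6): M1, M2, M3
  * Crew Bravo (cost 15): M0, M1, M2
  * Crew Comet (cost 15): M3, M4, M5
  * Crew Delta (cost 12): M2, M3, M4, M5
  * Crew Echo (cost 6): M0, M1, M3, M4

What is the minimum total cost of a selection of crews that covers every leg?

Delta, Echo together cover every leg (Delta ∪ Echo = {M0, M1, M2, M3, M4, M5}); total cost 12 + 6 = 18.
The greedy pick Echo, Atlas, Delta costs 24; no covering selection beats 18.

18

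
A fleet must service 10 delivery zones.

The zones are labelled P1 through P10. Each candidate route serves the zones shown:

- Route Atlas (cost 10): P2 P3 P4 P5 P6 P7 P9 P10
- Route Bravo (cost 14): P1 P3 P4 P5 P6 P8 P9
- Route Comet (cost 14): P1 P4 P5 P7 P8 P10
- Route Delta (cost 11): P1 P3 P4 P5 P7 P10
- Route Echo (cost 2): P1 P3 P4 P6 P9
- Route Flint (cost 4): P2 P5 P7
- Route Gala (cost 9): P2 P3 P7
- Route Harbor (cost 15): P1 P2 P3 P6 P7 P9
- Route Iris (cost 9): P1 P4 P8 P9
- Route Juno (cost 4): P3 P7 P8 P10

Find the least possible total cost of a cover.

Echo, Flint, Juno together cover every zone (Echo ∪ Flint ∪ Juno = {P1, P2, P3, P4, P5, P6, P7, P8, P9, P10}); total cost 2 + 4 + 4 = 10.
No covering selection has total cost below 10.

10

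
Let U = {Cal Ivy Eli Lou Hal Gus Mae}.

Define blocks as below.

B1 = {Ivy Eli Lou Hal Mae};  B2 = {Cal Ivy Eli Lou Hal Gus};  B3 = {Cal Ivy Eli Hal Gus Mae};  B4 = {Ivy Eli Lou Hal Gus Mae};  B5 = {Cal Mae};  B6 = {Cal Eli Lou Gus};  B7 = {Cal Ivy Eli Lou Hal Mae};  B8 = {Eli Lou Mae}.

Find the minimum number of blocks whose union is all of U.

2

Take {B4, B6}. Their union is {Cal, Ivy, Eli, Lou, Hal, Gus, Mae}, which is all 7 points.
No single block has all 7 points (the largest, B2, has 6), so 2 is optimal.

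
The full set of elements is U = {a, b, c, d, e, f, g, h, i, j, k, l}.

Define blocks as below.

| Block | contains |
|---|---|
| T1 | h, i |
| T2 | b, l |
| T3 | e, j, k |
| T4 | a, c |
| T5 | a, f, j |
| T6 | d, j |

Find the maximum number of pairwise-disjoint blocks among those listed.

4

T1, T2, T4, T6 are pairwise disjoint (T1={h,i}; T2={b,l}; T4={a,c}; T6={d,j}).
Every remaining block overlaps one of these, and no 5 of the listed blocks are pairwise disjoint, so 4 is the maximum.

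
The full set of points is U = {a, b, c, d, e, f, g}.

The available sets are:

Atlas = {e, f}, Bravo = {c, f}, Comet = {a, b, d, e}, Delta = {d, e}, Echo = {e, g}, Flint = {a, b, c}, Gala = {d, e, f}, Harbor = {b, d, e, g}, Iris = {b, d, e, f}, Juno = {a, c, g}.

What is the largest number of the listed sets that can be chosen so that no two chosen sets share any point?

Bravo, Harbor are pairwise disjoint (Bravo={c,f}; Harbor={b,d,e,g}).
Every remaining set overlaps one of these, and no 3 of the listed sets are pairwise disjoint, so 2 is the maximum.

2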